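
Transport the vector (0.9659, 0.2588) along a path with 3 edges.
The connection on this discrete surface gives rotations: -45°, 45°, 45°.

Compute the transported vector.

Total rotation: (-45°) + 45° + 45° = 45°. Final vector: (0.5000, 0.8660)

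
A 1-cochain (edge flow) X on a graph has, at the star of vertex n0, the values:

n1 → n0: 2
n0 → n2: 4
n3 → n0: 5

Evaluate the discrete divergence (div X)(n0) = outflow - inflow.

Divergence = sum of outgoing flows = (-2) + 4 + (-5) = -3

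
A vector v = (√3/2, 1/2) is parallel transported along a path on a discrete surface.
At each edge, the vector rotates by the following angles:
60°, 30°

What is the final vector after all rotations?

Total rotation: 60° + 30° = 90°. Final vector: (-0.5000, 0.8660)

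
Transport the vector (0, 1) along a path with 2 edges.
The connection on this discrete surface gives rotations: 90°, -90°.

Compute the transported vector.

Total rotation: 90° + (-90°) = 0°. Final vector: (0, 1)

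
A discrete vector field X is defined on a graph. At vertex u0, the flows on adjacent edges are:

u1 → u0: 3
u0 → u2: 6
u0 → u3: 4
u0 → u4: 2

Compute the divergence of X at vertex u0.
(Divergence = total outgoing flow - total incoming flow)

Divergence = sum of outgoing flows = (-3) + 6 + 4 + 2 = 9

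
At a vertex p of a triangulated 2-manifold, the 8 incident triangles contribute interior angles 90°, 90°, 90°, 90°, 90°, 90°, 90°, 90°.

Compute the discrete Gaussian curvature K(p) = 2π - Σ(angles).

Sum of angles = 720°. K = 360° - 720° = -360°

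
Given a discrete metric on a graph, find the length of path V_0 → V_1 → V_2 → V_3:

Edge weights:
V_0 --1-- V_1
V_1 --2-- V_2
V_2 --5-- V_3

Arc length = 1 + 2 + 5 = 8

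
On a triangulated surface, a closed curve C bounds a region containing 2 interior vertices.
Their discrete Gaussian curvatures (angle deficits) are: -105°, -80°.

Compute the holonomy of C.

Holonomy = total enclosed curvature = (-105°) + (-80°) = -185°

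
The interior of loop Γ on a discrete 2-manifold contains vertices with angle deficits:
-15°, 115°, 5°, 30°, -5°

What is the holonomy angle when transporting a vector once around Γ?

Holonomy = total enclosed curvature = (-15°) + 115° + 5° + 30° + (-5°) = 130°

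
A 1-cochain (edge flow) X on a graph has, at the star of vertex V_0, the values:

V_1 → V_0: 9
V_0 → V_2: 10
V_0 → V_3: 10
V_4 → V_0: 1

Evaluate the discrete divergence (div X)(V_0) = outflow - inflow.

Divergence = sum of outgoing flows = (-9) + 10 + 10 + (-1) = 10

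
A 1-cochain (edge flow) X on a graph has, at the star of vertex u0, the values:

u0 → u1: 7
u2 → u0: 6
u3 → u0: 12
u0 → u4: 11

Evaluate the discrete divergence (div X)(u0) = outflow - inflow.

Divergence = sum of outgoing flows = 7 + (-6) + (-12) + 11 = 0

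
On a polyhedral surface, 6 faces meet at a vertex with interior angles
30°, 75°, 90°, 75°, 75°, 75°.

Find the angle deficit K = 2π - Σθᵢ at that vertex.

Sum of angles = 420°. K = 360° - 420° = -60° = -π/3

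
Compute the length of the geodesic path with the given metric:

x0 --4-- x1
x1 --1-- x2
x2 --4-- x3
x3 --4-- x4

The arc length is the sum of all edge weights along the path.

Arc length = 4 + 1 + 4 + 4 = 13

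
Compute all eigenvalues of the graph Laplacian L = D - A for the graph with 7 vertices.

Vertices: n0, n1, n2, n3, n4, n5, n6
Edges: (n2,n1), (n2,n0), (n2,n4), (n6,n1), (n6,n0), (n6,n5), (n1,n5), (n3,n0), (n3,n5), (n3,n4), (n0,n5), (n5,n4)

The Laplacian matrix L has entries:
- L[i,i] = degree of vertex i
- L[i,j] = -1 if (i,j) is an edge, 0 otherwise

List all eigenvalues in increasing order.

Degrees: deg(n0) = 4, deg(n1) = 3, deg(n2) = 3, deg(n3) = 3, deg(n4) = 3, deg(n5) = 5, deg(n6) = 3.
L = D − A with rows/columns ordered (n0, n1, n2, n3, n4, n5, n6):
  [ 4,  0, -1, -1,  0, -1, -1]
  [ 0,  3, -1,  0,  0, -1, -1]
  [-1, -1,  3,  0, -1,  0,  0]
  [-1,  0,  0,  3, -1, -1,  0]
  [ 0,  0, -1, -1,  3, -1,  0]
  [-1, -1,  0, -1, -1,  5, -1]
  [-1, -1,  0,  0,  0, -1,  3]
Characteristic polynomial: det(λI − L) = λ(λ − 2)(λ² − 8λ + 14)(λ² − 10λ + 23)(λ − 4).
Roots: λ = 0; (λ − 2) = 0 ⇒ λ = 2; (λ² − 8λ + 14) = 0 ⇒ λ = 4 ± √2 ≈ 2.5858, 5.4142; (λ² − 10λ + 23) = 0 ⇒ λ = 5 ± √2 ≈ 3.5858, 6.4142; (λ − 4) = 0 ⇒ λ = 4.
(Check: the roots sum (with multiplicity) to 24, matching trace L = Σdeg = 2·12 = 24.)
Laplacian eigenvalues (increasing order): [0.0, 2.0, 2.5858, 3.5858, 4.0, 5.4142, 6.4142]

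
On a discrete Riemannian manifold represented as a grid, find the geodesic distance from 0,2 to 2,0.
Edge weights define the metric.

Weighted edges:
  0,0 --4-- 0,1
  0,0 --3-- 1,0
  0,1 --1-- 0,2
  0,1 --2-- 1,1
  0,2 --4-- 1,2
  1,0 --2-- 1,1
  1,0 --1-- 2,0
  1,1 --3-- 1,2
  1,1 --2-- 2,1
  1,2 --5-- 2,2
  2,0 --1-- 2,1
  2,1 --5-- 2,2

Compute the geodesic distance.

Shortest path: 0,2 → 0,1 → 1,1 → 1,0 → 2,0, total weight = 6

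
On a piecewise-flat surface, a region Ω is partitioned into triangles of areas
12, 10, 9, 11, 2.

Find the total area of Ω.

12 + 10 + 9 + 11 + 2 = 44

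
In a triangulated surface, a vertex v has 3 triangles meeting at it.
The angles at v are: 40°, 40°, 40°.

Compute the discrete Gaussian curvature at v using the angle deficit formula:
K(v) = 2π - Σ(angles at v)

Sum of angles = 120°. K = 360° - 120° = 240°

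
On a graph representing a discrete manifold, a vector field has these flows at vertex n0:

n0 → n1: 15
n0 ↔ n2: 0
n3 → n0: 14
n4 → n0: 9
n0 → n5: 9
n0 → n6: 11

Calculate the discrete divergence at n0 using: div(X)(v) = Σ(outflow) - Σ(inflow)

Divergence = sum of outgoing flows = 15 + 0 + (-14) + (-9) + 9 + 11 = 12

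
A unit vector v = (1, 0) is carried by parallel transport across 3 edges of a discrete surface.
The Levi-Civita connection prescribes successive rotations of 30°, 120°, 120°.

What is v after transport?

Total rotation: 30° + 120° + 120° = 270° ≡ -90° (mod 360°). Final vector: (0, -1)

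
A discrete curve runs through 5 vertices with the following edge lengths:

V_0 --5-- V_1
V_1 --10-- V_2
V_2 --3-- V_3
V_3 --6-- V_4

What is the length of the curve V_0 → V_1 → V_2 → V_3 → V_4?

Arc length = 5 + 10 + 3 + 6 = 24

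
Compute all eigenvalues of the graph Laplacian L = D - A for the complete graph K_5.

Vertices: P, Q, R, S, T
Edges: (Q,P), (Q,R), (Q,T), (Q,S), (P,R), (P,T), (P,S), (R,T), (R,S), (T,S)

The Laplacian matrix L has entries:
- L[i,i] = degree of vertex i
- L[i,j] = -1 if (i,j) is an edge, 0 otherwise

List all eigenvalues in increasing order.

For the complete graph K_n, L = nI − J (J = all-ones matrix). J has eigenvalues n (once, eigenvector 𝟙) and 0 (multiplicity n−1), so L has eigenvalues 0 (once) and n (multiplicity n−1). Here n = 5: eigenvalue 0 once and 5 with multiplicity 4.
Laplacian eigenvalues (increasing order): [0.0, 5.0, 5.0, 5.0, 5.0]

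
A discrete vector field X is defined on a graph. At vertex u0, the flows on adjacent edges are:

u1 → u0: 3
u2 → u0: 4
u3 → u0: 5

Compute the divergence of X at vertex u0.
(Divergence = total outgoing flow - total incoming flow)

Divergence = sum of outgoing flows = (-3) + (-4) + (-5) = -12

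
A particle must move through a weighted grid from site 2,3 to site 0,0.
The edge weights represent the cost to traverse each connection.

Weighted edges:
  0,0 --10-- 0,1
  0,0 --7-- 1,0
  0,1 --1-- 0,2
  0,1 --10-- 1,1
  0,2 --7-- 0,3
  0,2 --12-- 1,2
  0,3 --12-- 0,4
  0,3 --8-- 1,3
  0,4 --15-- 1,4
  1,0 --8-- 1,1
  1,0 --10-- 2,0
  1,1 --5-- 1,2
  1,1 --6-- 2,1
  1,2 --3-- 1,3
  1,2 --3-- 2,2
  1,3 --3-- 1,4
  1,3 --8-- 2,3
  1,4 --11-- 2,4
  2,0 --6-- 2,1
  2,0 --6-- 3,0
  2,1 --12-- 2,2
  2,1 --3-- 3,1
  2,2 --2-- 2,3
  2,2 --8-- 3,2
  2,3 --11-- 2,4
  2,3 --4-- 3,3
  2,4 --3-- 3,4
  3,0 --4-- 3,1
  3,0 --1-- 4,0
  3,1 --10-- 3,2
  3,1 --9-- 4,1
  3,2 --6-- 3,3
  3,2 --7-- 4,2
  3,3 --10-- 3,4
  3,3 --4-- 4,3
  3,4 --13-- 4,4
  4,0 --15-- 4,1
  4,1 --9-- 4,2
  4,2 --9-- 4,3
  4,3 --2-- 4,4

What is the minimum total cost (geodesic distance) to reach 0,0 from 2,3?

Shortest path: 2,3 → 2,2 → 1,2 → 1,1 → 1,0 → 0,0, total weight = 25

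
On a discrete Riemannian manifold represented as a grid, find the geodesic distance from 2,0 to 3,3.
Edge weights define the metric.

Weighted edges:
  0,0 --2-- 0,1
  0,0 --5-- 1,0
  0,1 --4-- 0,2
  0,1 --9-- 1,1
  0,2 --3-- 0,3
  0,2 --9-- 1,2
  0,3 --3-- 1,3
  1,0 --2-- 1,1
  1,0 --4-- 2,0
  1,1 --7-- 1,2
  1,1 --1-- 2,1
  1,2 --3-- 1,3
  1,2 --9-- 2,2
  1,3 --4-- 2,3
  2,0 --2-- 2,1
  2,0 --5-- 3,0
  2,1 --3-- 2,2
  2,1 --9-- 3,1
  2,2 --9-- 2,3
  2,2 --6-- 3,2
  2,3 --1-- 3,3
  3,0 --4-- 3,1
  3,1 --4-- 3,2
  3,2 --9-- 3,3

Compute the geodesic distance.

Shortest path: 2,0 → 2,1 → 2,2 → 2,3 → 3,3, total weight = 15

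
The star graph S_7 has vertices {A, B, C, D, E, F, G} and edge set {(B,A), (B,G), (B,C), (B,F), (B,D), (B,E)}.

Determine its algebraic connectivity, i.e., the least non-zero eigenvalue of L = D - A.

The star S_7 is the complete bipartite graph K_{1,6} (one hub of degree 6, 6 leaves of degree 1). The Laplacian spectrum of K_{p,q} is 0, p (multiplicity q−1), q (multiplicity p−1), p+q. With p = 1, q = 6: 0 once, 1 with multiplicity 5, and 7 once. (Check: trace L = sum of degrees = 12 = 5·1 + 7.)
Laplacian eigenvalues: [0.0, 1.0, 1.0, 1.0, 1.0, 1.0, 7.0]. Algebraic connectivity (smallest non-zero eigenvalue) = 1.0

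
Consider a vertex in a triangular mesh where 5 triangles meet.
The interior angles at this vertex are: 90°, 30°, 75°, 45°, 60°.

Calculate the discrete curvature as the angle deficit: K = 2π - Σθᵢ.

Sum of angles = 300°. K = 360° - 300° = 60° = π/3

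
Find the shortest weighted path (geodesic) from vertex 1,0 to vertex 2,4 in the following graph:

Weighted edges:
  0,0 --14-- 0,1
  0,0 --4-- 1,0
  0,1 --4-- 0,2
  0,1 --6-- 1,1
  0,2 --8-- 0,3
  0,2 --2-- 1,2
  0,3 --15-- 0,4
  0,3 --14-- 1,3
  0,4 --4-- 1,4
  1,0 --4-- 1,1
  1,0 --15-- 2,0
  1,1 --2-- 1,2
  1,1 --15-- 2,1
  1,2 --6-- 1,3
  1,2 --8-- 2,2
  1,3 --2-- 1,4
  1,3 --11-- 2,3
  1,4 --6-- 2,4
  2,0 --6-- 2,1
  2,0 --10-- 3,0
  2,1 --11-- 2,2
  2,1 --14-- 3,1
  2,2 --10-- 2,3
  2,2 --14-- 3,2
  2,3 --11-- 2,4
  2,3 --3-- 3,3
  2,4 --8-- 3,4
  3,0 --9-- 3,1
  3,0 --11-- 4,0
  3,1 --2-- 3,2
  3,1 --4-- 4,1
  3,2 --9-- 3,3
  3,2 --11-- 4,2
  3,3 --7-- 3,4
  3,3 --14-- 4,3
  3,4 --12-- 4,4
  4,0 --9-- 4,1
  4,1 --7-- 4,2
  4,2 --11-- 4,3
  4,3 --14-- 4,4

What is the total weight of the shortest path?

Shortest path: 1,0 → 1,1 → 1,2 → 1,3 → 1,4 → 2,4, total weight = 20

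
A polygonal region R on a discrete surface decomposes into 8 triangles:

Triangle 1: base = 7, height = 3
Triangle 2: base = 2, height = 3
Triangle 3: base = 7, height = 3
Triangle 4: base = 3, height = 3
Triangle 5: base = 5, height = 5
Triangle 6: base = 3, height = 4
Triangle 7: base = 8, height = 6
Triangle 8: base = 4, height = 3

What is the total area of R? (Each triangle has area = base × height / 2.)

(1/2)×7×3 + (1/2)×2×3 + (1/2)×7×3 + (1/2)×3×3 + (1/2)×5×5 + (1/2)×3×4 + (1/2)×8×6 + (1/2)×4×3 = 77.0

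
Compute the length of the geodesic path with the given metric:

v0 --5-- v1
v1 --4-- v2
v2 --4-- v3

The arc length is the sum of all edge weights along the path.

Arc length = 5 + 4 + 4 = 13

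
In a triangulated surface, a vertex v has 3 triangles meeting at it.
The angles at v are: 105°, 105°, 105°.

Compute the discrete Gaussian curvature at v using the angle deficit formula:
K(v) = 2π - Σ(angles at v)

Sum of angles = 315°. K = 360° - 315° = 45° = π/4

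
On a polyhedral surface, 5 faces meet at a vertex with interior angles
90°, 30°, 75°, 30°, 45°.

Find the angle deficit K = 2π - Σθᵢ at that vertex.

Sum of angles = 270°. K = 360° - 270° = 90°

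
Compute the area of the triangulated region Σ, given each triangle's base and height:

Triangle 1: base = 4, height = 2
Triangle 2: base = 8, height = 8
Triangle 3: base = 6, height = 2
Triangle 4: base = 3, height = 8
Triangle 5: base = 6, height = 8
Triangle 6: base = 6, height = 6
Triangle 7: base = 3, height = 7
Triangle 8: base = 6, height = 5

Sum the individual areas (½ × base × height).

(1/2)×4×2 + (1/2)×8×8 + (1/2)×6×2 + (1/2)×3×8 + (1/2)×6×8 + (1/2)×6×6 + (1/2)×3×7 + (1/2)×6×5 = 121.5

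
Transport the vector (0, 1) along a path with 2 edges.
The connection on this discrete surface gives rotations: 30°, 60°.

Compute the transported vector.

Total rotation: 30° + 60° = 90°. Final vector: (-1, 0)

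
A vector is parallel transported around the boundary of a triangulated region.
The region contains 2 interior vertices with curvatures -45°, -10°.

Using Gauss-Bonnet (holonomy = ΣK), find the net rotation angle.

Holonomy = total enclosed curvature = (-45°) + (-10°) = -55°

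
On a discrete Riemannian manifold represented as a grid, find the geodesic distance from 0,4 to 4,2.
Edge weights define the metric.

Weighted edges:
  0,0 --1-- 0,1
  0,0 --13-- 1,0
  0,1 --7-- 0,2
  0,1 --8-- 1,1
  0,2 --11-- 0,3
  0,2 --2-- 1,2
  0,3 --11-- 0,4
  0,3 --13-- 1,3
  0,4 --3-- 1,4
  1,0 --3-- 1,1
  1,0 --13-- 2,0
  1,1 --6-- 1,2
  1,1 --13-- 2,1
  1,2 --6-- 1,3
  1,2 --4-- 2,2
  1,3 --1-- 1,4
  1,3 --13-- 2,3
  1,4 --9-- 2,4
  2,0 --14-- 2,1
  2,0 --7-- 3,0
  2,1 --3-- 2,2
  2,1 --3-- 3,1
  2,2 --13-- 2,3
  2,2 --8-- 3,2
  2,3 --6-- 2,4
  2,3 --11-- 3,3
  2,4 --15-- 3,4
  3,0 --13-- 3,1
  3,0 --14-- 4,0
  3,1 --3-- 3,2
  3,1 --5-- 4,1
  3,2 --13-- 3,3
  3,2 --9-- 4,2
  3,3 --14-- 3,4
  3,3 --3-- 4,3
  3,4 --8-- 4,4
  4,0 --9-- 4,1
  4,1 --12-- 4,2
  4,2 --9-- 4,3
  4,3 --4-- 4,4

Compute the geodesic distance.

Shortest path: 0,4 → 1,4 → 1,3 → 1,2 → 2,2 → 3,2 → 4,2, total weight = 31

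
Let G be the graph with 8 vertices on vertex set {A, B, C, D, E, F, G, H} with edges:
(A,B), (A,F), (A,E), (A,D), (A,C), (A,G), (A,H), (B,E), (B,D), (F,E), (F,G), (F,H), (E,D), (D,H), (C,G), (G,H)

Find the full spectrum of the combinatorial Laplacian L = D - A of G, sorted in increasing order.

Degrees: deg(A) = 7, deg(B) = 3, deg(C) = 2, deg(D) = 4, deg(E) = 4, deg(F) = 4, deg(G) = 4, deg(H) = 4.
L = D − A with rows/columns ordered (A, B, C, D, E, F, G, H):
  [ 7, -1, -1, -1, -1, -1, -1, -1]
  [-1,  3,  0, -1, -1,  0,  0,  0]
  [-1,  0,  2,  0,  0,  0, -1,  0]
  [-1, -1,  0,  4, -1,  0,  0, -1]
  [-1, -1,  0, -1,  4, -1,  0,  0]
  [-1,  0,  0,  0, -1,  4, -1, -1]
  [-1,  0, -1,  0,  0, -1,  4, -1]
  [-1,  0,  0, -1,  0, -1, -1,  4]
Characteristic polynomial: det(λI − L) = λ(λ² − 6λ + 7)(λ² − 8λ + 14)(λ − 4)(λ − 6)(λ − 8).
Roots: λ = 0; (λ² − 6λ + 7) = 0 ⇒ λ = 3 ± √2 ≈ 1.5858, 4.4142; (λ² − 8λ + 14) = 0 ⇒ λ = 4 ± √2 ≈ 2.5858, 5.4142; (λ − 4) = 0 ⇒ λ = 4; (λ − 6) = 0 ⇒ λ = 6; (λ − 8) = 0 ⇒ λ = 8.
(Check: the roots sum (with multiplicity) to 32, matching trace L = Σdeg = 2·16 = 32.)
Laplacian eigenvalues (increasing order): [0.0, 1.5858, 2.5858, 4.0, 4.4142, 5.4142, 6.0, 8.0]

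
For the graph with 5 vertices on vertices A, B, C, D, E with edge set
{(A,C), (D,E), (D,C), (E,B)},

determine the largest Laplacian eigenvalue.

Degrees: deg(A) = 1, deg(B) = 1, deg(C) = 2, deg(D) = 2, deg(E) = 2.
L = D − A with rows/columns ordered (A, B, C, D, E):
  [ 1,  0, -1,  0,  0]
  [ 0,  1,  0,  0, -1]
  [-1,  0,  2, -1,  0]
  [ 0,  0, -1,  2, -1]
  [ 0, -1,  0, -1,  2]
Characteristic polynomial: det(λI − L) = λ(λ² − 3λ + 1)(λ² − 5λ + 5).
Roots: λ = 0; (λ² − 3λ + 1) = 0 ⇒ λ = (3 ± √5)/2 ≈ 0.382, 2.618; (λ² − 5λ + 5) = 0 ⇒ λ = (5 ± √5)/2 ≈ 1.382, 3.618.
(Check: the roots sum (with multiplicity) to 8, matching trace L = Σdeg = 2·4 = 8.)
Laplacian eigenvalues: [0.0, 0.382, 1.382, 2.618, 3.618]. Largest eigenvalue (spectral radius) = 3.618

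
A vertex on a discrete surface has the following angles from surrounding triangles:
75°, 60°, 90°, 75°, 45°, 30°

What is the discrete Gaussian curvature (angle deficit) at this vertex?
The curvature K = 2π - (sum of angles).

Sum of angles = 375°. K = 360° - 375° = -15°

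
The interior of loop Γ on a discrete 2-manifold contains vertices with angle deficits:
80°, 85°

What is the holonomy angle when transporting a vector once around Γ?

Holonomy = total enclosed curvature = 80° + 85° = 165°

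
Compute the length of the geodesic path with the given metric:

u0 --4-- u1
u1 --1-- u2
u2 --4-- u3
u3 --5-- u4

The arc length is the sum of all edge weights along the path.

Arc length = 4 + 1 + 4 + 5 = 14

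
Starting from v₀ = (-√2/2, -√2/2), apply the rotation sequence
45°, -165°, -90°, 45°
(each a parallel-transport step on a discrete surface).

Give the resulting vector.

Total rotation: 45° + (-165°) + (-90°) + 45° = -165°. Final vector: (0.5000, 0.8660)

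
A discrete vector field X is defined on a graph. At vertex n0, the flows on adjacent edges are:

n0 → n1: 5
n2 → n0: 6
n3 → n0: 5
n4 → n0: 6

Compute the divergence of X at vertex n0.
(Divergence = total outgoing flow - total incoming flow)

Divergence = sum of outgoing flows = 5 + (-6) + (-5) + (-6) = -12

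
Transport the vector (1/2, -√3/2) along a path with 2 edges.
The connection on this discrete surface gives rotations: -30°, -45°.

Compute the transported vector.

Total rotation: (-30°) + (-45°) = -75°. Final vector: (-0.7071, -0.7071)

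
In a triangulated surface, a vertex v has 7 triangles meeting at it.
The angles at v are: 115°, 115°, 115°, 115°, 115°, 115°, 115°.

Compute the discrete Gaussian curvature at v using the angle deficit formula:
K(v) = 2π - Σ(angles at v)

Sum of angles = 805°. K = 360° - 805° = -445°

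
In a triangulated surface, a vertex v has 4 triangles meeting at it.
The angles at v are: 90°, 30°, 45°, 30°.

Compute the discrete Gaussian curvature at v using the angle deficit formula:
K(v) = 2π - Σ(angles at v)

Sum of angles = 195°. K = 360° - 195° = 165°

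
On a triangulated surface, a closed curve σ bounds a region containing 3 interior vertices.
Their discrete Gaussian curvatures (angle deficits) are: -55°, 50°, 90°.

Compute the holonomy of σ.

Holonomy = total enclosed curvature = (-55°) + 50° + 90° = 85°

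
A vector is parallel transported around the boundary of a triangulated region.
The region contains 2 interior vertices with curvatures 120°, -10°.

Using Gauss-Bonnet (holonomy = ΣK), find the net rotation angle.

Holonomy = total enclosed curvature = 120° + (-10°) = 110°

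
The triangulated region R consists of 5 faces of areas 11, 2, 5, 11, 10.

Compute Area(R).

11 + 2 + 5 + 11 + 10 = 39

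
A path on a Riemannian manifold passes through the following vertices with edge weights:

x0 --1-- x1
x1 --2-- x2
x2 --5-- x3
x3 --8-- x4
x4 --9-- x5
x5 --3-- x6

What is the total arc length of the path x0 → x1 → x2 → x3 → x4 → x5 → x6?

Arc length = 1 + 2 + 5 + 8 + 9 + 3 = 28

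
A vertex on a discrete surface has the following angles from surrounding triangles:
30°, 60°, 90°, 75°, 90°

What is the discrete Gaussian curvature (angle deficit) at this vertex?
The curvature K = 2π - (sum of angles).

Sum of angles = 345°. K = 360° - 345° = 15° = π/12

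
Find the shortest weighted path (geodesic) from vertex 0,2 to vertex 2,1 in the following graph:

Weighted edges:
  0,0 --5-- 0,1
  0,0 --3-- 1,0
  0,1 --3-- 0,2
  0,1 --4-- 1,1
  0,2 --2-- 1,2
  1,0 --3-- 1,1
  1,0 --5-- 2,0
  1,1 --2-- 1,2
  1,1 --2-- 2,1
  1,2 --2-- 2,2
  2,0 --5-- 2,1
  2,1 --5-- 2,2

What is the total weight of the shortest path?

Shortest path: 0,2 → 1,2 → 1,1 → 2,1, total weight = 6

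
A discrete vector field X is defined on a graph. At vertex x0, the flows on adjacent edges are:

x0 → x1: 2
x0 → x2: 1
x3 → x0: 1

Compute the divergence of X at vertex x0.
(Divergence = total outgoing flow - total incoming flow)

Divergence = sum of outgoing flows = 2 + 1 + (-1) = 2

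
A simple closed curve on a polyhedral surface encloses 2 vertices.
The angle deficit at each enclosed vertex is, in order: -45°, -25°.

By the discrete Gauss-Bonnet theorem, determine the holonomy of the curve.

Holonomy = total enclosed curvature = (-45°) + (-25°) = -70°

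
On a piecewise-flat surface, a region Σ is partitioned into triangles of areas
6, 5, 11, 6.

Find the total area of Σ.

6 + 5 + 11 + 6 = 28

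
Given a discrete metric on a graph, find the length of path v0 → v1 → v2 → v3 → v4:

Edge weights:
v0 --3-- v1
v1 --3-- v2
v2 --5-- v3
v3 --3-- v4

Arc length = 3 + 3 + 5 + 3 = 14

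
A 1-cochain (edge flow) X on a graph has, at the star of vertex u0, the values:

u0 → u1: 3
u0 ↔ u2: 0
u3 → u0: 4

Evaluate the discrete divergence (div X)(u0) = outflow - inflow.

Divergence = sum of outgoing flows = 3 + 0 + (-4) = -1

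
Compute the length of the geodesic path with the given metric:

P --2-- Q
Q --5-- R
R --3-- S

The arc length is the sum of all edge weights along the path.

Arc length = 2 + 5 + 3 = 10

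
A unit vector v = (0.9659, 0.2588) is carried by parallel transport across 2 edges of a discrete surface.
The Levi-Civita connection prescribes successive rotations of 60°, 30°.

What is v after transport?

Total rotation: 60° + 30° = 90°. Final vector: (-0.2588, 0.9659)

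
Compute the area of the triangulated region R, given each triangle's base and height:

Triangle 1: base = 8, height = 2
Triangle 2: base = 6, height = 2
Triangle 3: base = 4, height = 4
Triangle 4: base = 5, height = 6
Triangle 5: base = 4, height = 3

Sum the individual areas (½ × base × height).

(1/2)×8×2 + (1/2)×6×2 + (1/2)×4×4 + (1/2)×5×6 + (1/2)×4×3 = 43.0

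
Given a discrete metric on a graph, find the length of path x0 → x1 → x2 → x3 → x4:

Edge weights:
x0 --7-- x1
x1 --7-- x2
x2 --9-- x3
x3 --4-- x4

Arc length = 7 + 7 + 9 + 4 = 27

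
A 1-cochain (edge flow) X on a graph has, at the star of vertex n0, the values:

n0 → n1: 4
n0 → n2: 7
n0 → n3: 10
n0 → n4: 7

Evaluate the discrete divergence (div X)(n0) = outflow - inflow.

Divergence = sum of outgoing flows = 4 + 7 + 10 + 7 = 28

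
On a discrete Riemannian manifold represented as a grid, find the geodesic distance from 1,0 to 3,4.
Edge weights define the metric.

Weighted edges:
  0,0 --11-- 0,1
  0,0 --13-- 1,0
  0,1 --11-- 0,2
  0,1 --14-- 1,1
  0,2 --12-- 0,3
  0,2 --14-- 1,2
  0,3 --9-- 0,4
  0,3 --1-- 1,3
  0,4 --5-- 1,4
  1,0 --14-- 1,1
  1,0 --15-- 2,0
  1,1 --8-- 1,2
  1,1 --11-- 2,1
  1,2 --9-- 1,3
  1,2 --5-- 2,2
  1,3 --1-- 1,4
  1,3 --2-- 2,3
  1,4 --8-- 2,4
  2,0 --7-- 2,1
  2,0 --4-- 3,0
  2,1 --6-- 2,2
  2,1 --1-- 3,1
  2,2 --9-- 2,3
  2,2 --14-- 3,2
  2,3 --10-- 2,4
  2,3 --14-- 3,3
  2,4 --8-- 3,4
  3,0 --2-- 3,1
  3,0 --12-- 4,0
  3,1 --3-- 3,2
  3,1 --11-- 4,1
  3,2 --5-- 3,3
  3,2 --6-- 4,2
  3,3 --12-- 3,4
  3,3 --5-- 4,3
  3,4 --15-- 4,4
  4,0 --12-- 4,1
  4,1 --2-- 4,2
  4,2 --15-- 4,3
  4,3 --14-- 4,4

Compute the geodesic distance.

Shortest path: 1,0 → 2,0 → 3,0 → 3,1 → 3,2 → 3,3 → 3,4, total weight = 41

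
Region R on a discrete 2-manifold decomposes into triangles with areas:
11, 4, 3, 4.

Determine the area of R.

11 + 4 + 3 + 4 = 22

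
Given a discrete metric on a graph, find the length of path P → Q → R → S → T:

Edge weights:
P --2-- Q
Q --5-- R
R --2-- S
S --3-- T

Arc length = 2 + 5 + 2 + 3 = 12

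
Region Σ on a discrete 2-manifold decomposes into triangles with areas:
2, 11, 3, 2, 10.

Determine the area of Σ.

2 + 11 + 3 + 2 + 10 = 28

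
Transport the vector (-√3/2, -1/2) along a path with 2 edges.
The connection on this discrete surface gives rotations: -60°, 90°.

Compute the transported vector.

Total rotation: (-60°) + 90° = 30°. Final vector: (-0.5000, -0.8660)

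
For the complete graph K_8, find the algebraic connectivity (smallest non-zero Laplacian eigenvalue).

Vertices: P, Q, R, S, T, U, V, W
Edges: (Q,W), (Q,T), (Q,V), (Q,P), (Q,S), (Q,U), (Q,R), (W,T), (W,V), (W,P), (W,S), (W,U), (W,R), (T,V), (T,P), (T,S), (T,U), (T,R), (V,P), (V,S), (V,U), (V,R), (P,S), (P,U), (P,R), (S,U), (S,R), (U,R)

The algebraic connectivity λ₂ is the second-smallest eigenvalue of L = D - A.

For the complete graph K_n, L = nI − J (J = all-ones matrix). J has eigenvalues n (once, eigenvector 𝟙) and 0 (multiplicity n−1), so L has eigenvalues 0 (once) and n (multiplicity n−1). Here n = 8: eigenvalue 0 once and 8 with multiplicity 7.
Laplacian eigenvalues: [0.0, 8.0, 8.0, 8.0, 8.0, 8.0, 8.0, 8.0]. Algebraic connectivity (smallest non-zero eigenvalue) = 8.0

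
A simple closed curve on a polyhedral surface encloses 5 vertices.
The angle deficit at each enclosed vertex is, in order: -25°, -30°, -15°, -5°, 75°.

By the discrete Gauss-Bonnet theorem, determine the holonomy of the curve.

Holonomy = total enclosed curvature = (-25°) + (-30°) + (-15°) + (-5°) + 75° = 0°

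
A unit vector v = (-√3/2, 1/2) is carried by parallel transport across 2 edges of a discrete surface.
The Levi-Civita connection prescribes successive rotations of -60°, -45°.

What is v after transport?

Total rotation: (-60°) + (-45°) = -105°. Final vector: (0.7071, 0.7071)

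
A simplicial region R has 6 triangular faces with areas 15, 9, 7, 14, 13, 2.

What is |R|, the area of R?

15 + 9 + 7 + 14 + 13 + 2 = 60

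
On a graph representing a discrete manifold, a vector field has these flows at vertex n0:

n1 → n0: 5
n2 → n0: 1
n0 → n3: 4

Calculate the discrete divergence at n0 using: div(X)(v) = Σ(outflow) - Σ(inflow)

Divergence = sum of outgoing flows = (-5) + (-1) + 4 = -2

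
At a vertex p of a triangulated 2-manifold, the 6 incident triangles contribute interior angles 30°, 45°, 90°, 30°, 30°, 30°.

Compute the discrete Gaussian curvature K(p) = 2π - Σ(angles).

Sum of angles = 255°. K = 360° - 255° = 105°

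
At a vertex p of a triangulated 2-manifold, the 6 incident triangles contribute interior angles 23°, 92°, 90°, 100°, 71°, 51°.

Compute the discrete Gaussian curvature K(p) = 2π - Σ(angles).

Sum of angles = 427°. K = 360° - 427° = -67° = -67π/180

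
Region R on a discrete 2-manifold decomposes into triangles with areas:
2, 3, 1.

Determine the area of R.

2 + 3 + 1 = 6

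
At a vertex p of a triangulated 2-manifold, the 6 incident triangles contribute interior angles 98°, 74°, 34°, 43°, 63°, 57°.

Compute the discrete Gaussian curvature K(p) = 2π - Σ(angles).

Sum of angles = 369°. K = 360° - 369° = -9° = -π/20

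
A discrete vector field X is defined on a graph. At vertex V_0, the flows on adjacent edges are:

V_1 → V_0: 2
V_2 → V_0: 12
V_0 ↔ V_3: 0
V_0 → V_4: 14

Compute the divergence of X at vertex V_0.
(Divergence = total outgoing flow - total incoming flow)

Divergence = sum of outgoing flows = (-2) + (-12) + 0 + 14 = 0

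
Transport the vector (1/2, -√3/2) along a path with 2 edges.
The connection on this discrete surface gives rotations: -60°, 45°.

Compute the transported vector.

Total rotation: (-60°) + 45° = -15°. Final vector: (0.2588, -0.9659)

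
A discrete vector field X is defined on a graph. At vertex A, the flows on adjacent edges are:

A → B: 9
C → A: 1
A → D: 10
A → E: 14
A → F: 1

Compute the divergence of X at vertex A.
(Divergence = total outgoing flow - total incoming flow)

Divergence = sum of outgoing flows = 9 + (-1) + 10 + 14 + 1 = 33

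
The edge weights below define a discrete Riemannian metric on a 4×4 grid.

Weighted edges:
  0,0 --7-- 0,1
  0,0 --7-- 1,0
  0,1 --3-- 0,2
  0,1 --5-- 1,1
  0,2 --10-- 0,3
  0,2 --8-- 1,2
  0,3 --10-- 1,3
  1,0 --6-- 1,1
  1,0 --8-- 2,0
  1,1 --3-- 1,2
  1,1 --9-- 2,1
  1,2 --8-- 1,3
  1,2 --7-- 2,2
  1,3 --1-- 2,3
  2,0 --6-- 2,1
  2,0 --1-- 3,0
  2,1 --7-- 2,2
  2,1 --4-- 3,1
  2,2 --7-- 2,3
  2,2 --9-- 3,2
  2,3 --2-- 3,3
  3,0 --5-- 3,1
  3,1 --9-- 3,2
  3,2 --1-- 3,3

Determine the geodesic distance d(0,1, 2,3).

Shortest path: 0,1 → 1,1 → 1,2 → 1,3 → 2,3, total weight = 17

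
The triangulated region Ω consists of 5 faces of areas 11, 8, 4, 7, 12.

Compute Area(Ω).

11 + 8 + 4 + 7 + 12 = 42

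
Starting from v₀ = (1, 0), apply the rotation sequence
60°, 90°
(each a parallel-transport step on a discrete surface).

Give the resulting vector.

Total rotation: 60° + 90° = 150°. Final vector: (-0.8660, 0.5000)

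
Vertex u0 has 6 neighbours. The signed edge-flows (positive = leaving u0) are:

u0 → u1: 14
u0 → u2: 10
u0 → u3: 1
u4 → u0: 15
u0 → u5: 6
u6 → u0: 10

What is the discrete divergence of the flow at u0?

Divergence = sum of outgoing flows = 14 + 10 + 1 + (-15) + 6 + (-10) = 6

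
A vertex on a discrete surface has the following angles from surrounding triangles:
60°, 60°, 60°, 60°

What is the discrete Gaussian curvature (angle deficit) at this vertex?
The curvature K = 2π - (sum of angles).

Sum of angles = 240°. K = 360° - 240° = 120°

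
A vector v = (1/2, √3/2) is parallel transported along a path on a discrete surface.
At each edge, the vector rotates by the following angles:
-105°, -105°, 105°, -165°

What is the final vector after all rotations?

Total rotation: (-105°) + (-105°) + 105° + (-165°) = -270° ≡ 90° (mod 360°). Final vector: (-0.8660, 0.5000)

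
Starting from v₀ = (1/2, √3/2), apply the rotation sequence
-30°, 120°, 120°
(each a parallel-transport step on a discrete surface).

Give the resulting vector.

Total rotation: (-30°) + 120° + 120° = 210° ≡ -150° (mod 360°). Final vector: (0, -1)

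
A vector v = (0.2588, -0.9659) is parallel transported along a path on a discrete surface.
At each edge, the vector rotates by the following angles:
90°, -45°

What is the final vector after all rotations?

Total rotation: 90° + (-45°) = 45°. Final vector: (0.8660, -0.5000)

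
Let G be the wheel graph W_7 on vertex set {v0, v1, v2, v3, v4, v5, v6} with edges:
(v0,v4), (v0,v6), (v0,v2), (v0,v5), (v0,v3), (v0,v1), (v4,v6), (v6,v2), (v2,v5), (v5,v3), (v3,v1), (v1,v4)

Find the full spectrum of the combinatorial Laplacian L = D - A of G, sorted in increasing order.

The wheel W_7 is the join K_1 ∨ C_6 (a hub joined to every vertex of a cycle of length 6). For a join G ∨ H (G on p vertices, H on q vertices) the Laplacian spectrum is 0, p+q, the eigenvalues of L(G) other than one 0 each shifted by +q, and the eigenvalues of L(H) other than one 0 each shifted by +p. With G = K_1 (p = 1, nothing left after dropping its 0) and H = C_6 (q = 6, eigenvalues 2 − 2cos(2πk/6), k = 0, …, 5; drop k = 0), the spectrum of W_7 is 0, 7, and 1 + (2 − 2cos(2πk/6)) = 3 − 2cos(2πk/6) for k = 1, …, 5:
k=1: 3 − 2cos(π/3) = 2.0; k=2: 3 − 2cos(2π/3) = 4.0; k=3: 3 − 2cos(π) = 5.0; k=4: 3 − 2cos(4π/3) = 4.0; k=5: 3 − 2cos(5π/3) = 2.0.
Laplacian eigenvalues (increasing order): [0.0, 2.0, 2.0, 4.0, 4.0, 5.0, 7.0]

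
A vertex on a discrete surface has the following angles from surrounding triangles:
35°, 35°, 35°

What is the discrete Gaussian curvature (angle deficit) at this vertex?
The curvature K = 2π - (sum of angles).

Sum of angles = 105°. K = 360° - 105° = 255° = 17π/12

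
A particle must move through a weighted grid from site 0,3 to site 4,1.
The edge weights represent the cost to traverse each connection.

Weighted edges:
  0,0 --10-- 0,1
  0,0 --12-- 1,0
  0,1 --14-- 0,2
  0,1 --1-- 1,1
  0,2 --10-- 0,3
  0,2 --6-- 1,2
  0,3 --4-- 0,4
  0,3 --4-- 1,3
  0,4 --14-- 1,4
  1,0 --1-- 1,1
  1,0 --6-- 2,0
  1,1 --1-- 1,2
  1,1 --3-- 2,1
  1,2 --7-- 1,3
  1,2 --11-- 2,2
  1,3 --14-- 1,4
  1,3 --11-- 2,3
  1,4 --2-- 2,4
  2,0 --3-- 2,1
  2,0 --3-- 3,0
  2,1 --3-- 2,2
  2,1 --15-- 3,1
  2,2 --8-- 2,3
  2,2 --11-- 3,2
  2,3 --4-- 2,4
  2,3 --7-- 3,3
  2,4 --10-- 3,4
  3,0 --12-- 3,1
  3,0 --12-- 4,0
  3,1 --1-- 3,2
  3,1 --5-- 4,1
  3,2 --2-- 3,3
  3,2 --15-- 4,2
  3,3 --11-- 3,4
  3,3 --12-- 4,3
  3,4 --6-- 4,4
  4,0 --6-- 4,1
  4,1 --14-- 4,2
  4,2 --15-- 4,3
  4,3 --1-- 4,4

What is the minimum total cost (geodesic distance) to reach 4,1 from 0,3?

Shortest path: 0,3 → 1,3 → 2,3 → 3,3 → 3,2 → 3,1 → 4,1, total weight = 30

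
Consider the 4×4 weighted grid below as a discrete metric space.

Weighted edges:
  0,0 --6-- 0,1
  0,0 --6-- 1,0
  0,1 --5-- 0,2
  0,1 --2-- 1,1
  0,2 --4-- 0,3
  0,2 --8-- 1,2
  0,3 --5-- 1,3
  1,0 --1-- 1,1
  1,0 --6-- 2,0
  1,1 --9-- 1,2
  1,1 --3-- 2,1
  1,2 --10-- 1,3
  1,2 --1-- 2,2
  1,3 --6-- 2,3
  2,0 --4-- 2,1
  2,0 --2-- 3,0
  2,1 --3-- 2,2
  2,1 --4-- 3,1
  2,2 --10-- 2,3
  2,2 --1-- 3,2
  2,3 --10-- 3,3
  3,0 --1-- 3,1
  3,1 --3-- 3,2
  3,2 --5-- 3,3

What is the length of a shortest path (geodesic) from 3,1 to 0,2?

Shortest path: 3,1 → 3,2 → 2,2 → 1,2 → 0,2, total weight = 13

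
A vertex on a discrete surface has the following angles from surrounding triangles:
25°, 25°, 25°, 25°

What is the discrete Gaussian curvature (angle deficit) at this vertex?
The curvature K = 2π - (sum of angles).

Sum of angles = 100°. K = 360° - 100° = 260°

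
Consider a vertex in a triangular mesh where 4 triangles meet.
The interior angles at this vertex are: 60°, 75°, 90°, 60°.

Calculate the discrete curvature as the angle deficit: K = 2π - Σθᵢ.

Sum of angles = 285°. K = 360° - 285° = 75°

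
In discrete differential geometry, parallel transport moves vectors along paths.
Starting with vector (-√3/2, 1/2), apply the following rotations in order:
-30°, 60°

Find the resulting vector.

Total rotation: (-30°) + 60° = 30°. Final vector: (-1, 0)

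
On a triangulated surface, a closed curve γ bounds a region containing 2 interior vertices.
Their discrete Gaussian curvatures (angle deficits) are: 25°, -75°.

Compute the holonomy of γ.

Holonomy = total enclosed curvature = 25° + (-75°) = -50°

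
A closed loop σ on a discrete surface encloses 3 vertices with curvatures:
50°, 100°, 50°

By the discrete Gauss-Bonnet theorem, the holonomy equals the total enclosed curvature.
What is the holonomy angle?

Holonomy = total enclosed curvature = 50° + 100° + 50° = 200°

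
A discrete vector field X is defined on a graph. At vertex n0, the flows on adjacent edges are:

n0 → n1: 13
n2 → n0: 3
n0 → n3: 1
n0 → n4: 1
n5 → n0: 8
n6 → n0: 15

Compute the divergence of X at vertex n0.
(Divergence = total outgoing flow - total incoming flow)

Divergence = sum of outgoing flows = 13 + (-3) + 1 + 1 + (-8) + (-15) = -11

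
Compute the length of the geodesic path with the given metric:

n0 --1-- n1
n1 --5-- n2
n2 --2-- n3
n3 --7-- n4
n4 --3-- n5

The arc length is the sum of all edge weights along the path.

Arc length = 1 + 5 + 2 + 7 + 3 = 18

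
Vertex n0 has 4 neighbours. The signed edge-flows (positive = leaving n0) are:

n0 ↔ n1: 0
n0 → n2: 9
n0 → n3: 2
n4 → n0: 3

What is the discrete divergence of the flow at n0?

Divergence = sum of outgoing flows = 0 + 9 + 2 + (-3) = 8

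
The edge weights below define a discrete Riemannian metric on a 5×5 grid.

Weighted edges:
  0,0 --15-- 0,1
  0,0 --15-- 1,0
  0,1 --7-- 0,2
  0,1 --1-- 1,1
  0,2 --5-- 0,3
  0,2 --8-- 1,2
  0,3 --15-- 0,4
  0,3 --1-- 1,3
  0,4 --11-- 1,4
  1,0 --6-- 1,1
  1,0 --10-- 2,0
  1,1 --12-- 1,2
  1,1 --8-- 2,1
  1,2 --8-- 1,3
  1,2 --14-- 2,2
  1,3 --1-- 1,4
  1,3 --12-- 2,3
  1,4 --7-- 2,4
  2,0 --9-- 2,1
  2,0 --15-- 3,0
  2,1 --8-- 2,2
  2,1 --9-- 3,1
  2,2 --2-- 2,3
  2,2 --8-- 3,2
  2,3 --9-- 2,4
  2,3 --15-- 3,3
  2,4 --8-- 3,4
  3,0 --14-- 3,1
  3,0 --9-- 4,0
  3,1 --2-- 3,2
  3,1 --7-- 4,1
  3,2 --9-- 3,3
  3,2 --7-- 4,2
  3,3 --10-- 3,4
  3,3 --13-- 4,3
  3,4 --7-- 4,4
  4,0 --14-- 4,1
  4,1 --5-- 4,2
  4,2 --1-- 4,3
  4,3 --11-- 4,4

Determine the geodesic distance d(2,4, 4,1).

Shortest path: 2,4 → 2,3 → 2,2 → 3,2 → 3,1 → 4,1, total weight = 28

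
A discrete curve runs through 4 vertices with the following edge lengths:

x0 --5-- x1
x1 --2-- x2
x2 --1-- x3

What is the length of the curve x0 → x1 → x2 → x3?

Arc length = 5 + 2 + 1 = 8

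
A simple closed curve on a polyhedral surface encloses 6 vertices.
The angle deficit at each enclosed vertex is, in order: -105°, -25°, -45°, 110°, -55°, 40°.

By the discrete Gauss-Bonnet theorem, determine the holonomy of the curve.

Holonomy = total enclosed curvature = (-105°) + (-25°) + (-45°) + 110° + (-55°) + 40° = -80°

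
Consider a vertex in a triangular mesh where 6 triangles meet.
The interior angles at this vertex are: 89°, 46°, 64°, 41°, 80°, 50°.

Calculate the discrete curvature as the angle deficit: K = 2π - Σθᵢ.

Sum of angles = 370°. K = 360° - 370° = -10° = -π/18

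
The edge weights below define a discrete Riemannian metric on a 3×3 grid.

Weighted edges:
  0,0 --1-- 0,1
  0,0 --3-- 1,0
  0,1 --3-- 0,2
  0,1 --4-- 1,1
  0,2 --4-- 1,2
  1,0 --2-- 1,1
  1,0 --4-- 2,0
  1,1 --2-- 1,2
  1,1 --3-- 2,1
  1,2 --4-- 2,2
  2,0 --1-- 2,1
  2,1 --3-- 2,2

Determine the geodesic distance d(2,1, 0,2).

Shortest path: 2,1 → 1,1 → 1,2 → 0,2, total weight = 9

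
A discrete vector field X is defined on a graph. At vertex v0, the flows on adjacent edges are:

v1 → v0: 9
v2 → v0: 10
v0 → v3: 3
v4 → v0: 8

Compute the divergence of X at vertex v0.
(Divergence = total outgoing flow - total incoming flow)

Divergence = sum of outgoing flows = (-9) + (-10) + 3 + (-8) = -24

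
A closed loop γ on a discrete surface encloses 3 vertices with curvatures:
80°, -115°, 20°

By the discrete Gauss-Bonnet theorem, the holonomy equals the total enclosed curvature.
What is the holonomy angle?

Holonomy = total enclosed curvature = 80° + (-115°) + 20° = -15°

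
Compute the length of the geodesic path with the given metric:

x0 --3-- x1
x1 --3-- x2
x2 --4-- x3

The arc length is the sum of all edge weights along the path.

Arc length = 3 + 3 + 4 = 10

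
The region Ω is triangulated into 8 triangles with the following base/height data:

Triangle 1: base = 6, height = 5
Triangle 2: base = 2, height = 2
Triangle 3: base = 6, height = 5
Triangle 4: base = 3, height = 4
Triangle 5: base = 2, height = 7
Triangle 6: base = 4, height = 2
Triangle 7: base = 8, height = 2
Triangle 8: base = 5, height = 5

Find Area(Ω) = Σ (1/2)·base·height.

(1/2)×6×5 + (1/2)×2×2 + (1/2)×6×5 + (1/2)×3×4 + (1/2)×2×7 + (1/2)×4×2 + (1/2)×8×2 + (1/2)×5×5 = 69.5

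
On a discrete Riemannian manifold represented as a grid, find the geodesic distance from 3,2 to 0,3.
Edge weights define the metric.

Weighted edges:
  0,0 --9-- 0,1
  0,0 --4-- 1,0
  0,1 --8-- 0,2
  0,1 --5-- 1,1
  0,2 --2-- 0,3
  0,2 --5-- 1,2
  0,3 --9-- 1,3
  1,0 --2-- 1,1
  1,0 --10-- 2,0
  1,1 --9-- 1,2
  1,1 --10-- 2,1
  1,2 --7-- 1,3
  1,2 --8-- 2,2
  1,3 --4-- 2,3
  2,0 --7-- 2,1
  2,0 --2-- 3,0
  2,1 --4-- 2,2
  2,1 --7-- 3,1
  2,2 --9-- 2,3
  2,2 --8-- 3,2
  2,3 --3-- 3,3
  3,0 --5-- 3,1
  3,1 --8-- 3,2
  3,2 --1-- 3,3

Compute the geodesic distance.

Shortest path: 3,2 → 3,3 → 2,3 → 1,3 → 0,3, total weight = 17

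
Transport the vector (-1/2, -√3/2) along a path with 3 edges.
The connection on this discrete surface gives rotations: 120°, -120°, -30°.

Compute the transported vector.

Total rotation: 120° + (-120°) + (-30°) = -30°. Final vector: (-0.8660, -0.5000)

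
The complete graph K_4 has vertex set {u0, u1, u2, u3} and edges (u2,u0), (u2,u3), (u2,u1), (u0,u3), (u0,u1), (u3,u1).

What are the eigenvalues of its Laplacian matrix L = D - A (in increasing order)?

For the complete graph K_n, L = nI − J (J = all-ones matrix). J has eigenvalues n (once, eigenvector 𝟙) and 0 (multiplicity n−1), so L has eigenvalues 0 (once) and n (multiplicity n−1). Here n = 4: eigenvalue 0 once and 4 with multiplicity 3.
Laplacian eigenvalues (increasing order): [0.0, 4.0, 4.0, 4.0]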